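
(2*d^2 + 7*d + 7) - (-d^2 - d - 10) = 3*d^2 + 8*d + 17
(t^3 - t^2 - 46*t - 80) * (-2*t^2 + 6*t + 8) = -2*t^5 + 8*t^4 + 94*t^3 - 124*t^2 - 848*t - 640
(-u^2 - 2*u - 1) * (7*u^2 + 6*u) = -7*u^4 - 20*u^3 - 19*u^2 - 6*u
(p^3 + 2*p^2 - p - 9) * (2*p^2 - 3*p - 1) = 2*p^5 + p^4 - 9*p^3 - 17*p^2 + 28*p + 9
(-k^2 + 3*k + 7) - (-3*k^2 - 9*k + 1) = 2*k^2 + 12*k + 6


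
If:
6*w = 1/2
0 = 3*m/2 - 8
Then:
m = 16/3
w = 1/12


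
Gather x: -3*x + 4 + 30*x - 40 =27*x - 36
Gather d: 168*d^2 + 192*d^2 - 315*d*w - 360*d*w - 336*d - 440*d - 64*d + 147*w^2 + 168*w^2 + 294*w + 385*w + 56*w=360*d^2 + d*(-675*w - 840) + 315*w^2 + 735*w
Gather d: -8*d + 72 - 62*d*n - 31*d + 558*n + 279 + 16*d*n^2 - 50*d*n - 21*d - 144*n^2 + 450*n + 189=d*(16*n^2 - 112*n - 60) - 144*n^2 + 1008*n + 540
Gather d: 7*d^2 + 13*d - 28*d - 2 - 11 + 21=7*d^2 - 15*d + 8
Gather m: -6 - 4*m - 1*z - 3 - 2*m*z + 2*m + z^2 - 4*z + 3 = m*(-2*z - 2) + z^2 - 5*z - 6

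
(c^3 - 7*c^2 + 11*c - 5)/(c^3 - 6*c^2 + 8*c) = (c^3 - 7*c^2 + 11*c - 5)/(c*(c^2 - 6*c + 8))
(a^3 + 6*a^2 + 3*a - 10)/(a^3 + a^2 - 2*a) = (a + 5)/a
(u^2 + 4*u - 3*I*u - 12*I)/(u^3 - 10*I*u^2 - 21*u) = (u + 4)/(u*(u - 7*I))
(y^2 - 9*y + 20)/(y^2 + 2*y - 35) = (y - 4)/(y + 7)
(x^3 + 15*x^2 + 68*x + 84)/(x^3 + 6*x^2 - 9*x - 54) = (x^2 + 9*x + 14)/(x^2 - 9)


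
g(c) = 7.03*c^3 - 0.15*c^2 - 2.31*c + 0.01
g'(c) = 21.09*c^2 - 0.3*c - 2.31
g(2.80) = 146.69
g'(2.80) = 162.20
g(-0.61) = -0.23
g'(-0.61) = 5.72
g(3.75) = 359.96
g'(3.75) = 293.14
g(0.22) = -0.43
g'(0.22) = -1.36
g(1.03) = 5.15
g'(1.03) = 19.76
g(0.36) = -0.51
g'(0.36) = 0.32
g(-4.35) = -571.44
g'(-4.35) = 398.07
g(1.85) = 39.73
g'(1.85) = 69.32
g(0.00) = 0.01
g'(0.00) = -2.31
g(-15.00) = -23725.34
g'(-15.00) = 4747.44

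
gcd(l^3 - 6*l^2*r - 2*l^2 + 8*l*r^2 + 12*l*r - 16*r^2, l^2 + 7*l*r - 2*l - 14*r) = l - 2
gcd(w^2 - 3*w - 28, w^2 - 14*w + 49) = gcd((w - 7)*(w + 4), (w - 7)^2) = w - 7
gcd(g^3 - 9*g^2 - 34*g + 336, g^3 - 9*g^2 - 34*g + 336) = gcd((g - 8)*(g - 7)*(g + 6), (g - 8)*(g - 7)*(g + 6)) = g^3 - 9*g^2 - 34*g + 336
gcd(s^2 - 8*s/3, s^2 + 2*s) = s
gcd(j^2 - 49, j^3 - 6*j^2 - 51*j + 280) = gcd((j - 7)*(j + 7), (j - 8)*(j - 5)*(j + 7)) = j + 7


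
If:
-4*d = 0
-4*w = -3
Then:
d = 0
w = 3/4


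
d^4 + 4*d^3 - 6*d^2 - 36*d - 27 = (d - 3)*(d + 1)*(d + 3)^2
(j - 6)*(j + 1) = j^2 - 5*j - 6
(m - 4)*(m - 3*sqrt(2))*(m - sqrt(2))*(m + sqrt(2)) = m^4 - 3*sqrt(2)*m^3 - 4*m^3 - 2*m^2 + 12*sqrt(2)*m^2 + 8*m + 6*sqrt(2)*m - 24*sqrt(2)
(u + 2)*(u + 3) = u^2 + 5*u + 6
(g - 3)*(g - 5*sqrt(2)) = g^2 - 5*sqrt(2)*g - 3*g + 15*sqrt(2)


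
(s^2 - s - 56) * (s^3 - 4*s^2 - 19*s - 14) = s^5 - 5*s^4 - 71*s^3 + 229*s^2 + 1078*s + 784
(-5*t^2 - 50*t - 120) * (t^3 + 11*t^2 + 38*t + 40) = -5*t^5 - 105*t^4 - 860*t^3 - 3420*t^2 - 6560*t - 4800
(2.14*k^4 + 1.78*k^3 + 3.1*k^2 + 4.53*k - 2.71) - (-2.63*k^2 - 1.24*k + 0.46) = 2.14*k^4 + 1.78*k^3 + 5.73*k^2 + 5.77*k - 3.17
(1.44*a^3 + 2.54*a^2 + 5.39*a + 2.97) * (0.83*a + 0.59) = 1.1952*a^4 + 2.9578*a^3 + 5.9723*a^2 + 5.6452*a + 1.7523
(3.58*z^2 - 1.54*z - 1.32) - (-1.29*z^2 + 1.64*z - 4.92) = 4.87*z^2 - 3.18*z + 3.6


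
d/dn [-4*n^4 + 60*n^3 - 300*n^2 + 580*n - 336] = -16*n^3 + 180*n^2 - 600*n + 580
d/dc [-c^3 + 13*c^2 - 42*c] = -3*c^2 + 26*c - 42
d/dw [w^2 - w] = 2*w - 1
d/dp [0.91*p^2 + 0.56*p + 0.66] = 1.82*p + 0.56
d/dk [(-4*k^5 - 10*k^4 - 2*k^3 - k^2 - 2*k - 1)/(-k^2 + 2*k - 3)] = 2*(6*k^6 - 6*k^5 + k^4 + 56*k^3 + 7*k^2 + 2*k + 4)/(k^4 - 4*k^3 + 10*k^2 - 12*k + 9)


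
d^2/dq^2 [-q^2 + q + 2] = -2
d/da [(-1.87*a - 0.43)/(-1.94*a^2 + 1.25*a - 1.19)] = (-3.6278*a^2 - 1.6684*a + 2.7628)/(3.7636*a^4 - 4.85*a^3 + 6.1797*a^2 - 2.975*a + 1.4161)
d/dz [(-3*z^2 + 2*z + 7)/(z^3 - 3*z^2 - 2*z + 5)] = (3*z^4 - 4*z^3 - 9*z^2 + 12*z + 24)/(z^6 - 6*z^5 + 5*z^4 + 22*z^3 - 26*z^2 - 20*z + 25)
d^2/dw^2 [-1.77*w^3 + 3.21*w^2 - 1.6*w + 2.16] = 6.42 - 10.62*w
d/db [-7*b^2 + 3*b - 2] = 3 - 14*b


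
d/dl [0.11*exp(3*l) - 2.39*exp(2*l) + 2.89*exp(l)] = (0.33*exp(2*l) - 4.78*exp(l) + 2.89)*exp(l)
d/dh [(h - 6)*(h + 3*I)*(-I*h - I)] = -3*I*h^2 + h*(6 + 10*I) - 15 + 6*I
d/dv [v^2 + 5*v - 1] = 2*v + 5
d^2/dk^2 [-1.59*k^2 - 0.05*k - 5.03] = -3.18000000000000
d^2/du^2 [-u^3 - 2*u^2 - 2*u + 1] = -6*u - 4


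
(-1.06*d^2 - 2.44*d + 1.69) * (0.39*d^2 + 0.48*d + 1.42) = -0.4134*d^4 - 1.4604*d^3 - 2.0173*d^2 - 2.6536*d + 2.3998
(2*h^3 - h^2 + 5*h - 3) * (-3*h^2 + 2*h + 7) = -6*h^5 + 7*h^4 - 3*h^3 + 12*h^2 + 29*h - 21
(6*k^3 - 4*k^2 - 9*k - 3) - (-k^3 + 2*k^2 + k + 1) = 7*k^3 - 6*k^2 - 10*k - 4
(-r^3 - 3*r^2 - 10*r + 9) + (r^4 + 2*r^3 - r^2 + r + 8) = r^4 + r^3 - 4*r^2 - 9*r + 17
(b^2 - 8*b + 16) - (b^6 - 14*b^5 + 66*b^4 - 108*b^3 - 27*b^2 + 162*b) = -b^6 + 14*b^5 - 66*b^4 + 108*b^3 + 28*b^2 - 170*b + 16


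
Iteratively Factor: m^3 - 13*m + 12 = (m - 3)*(m^2 + 3*m - 4) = (m - 3)*(m + 4)*(m - 1)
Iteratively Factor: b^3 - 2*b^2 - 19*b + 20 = (b - 1)*(b^2 - b - 20) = (b - 1)*(b + 4)*(b - 5)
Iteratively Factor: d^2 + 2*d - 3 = (d + 3)*(d - 1)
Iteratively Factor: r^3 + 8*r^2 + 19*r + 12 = (r + 3)*(r^2 + 5*r + 4) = (r + 1)*(r + 3)*(r + 4)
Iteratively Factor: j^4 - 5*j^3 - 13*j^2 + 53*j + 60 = (j + 1)*(j^3 - 6*j^2 - 7*j + 60) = (j + 1)*(j + 3)*(j^2 - 9*j + 20) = (j - 5)*(j + 1)*(j + 3)*(j - 4)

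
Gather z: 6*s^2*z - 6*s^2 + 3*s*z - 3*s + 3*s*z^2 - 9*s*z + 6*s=-6*s^2 + 3*s*z^2 + 3*s + z*(6*s^2 - 6*s)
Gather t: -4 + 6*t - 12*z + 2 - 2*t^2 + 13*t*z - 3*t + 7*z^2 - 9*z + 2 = -2*t^2 + t*(13*z + 3) + 7*z^2 - 21*z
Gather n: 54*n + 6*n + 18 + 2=60*n + 20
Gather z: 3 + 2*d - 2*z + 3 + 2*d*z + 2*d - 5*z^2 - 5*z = 4*d - 5*z^2 + z*(2*d - 7) + 6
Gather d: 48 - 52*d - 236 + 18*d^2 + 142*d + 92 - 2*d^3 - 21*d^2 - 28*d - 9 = -2*d^3 - 3*d^2 + 62*d - 105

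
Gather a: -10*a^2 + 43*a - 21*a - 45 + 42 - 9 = -10*a^2 + 22*a - 12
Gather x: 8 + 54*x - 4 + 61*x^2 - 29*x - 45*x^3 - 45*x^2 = -45*x^3 + 16*x^2 + 25*x + 4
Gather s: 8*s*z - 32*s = s*(8*z - 32)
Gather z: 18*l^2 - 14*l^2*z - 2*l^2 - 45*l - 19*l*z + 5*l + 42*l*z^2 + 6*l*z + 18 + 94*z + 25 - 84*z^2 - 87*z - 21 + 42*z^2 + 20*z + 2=16*l^2 - 40*l + z^2*(42*l - 42) + z*(-14*l^2 - 13*l + 27) + 24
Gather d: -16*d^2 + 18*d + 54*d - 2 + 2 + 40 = -16*d^2 + 72*d + 40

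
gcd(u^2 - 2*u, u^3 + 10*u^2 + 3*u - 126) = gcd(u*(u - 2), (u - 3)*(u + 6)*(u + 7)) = 1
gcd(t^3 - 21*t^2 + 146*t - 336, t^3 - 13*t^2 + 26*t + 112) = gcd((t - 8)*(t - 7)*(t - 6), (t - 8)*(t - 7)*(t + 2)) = t^2 - 15*t + 56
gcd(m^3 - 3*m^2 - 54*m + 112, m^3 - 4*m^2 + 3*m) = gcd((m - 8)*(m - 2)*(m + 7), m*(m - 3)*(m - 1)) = 1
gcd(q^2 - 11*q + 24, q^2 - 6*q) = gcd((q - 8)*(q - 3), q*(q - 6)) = 1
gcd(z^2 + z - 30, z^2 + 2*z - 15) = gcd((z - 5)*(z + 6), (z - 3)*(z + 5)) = 1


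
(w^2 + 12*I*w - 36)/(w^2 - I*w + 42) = (w + 6*I)/(w - 7*I)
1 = 1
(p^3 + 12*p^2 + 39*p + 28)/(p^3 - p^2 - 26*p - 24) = (p + 7)/(p - 6)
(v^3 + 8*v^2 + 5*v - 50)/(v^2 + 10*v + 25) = v - 2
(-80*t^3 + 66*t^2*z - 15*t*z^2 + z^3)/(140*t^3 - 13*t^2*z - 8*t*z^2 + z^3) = (16*t^2 - 10*t*z + z^2)/(-28*t^2 - 3*t*z + z^2)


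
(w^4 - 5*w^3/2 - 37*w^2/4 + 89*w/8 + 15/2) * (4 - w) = -w^5 + 13*w^4/2 - 3*w^3/4 - 385*w^2/8 + 37*w + 30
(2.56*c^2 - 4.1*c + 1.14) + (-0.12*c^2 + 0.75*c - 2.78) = 2.44*c^2 - 3.35*c - 1.64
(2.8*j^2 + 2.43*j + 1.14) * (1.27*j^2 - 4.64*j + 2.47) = 3.556*j^4 - 9.9059*j^3 - 2.9114*j^2 + 0.712500000000001*j + 2.8158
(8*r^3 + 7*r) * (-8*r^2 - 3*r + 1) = -64*r^5 - 24*r^4 - 48*r^3 - 21*r^2 + 7*r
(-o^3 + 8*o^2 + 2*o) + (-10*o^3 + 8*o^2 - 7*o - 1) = -11*o^3 + 16*o^2 - 5*o - 1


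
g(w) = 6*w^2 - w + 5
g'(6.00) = 71.00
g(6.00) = 215.00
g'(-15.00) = -181.00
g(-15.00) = 1370.00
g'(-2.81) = -34.72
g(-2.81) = 55.19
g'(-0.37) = -5.44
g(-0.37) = 6.19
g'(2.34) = 27.08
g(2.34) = 35.51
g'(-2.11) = -26.32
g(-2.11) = 33.82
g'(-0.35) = -5.20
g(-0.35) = 6.08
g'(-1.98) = -24.76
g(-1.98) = 30.50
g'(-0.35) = -5.20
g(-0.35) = 6.08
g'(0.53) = 5.36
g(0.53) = 6.16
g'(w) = 12*w - 1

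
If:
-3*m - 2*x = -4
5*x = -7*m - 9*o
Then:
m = 4/3 - 2*x/3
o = -x/27 - 28/27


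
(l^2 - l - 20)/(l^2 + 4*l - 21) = (l^2 - l - 20)/(l^2 + 4*l - 21)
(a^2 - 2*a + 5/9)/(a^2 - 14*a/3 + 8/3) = (9*a^2 - 18*a + 5)/(3*(3*a^2 - 14*a + 8))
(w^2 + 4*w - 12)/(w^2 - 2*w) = (w + 6)/w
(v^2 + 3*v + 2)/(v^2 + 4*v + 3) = (v + 2)/(v + 3)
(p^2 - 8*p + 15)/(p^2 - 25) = (p - 3)/(p + 5)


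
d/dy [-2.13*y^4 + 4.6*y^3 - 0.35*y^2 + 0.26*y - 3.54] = -8.52*y^3 + 13.8*y^2 - 0.7*y + 0.26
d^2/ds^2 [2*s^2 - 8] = 4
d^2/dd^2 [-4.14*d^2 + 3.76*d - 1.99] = -8.28000000000000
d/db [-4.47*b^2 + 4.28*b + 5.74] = 4.28 - 8.94*b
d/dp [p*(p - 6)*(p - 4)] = 3*p^2 - 20*p + 24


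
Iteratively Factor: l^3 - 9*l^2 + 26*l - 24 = (l - 2)*(l^2 - 7*l + 12) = (l - 3)*(l - 2)*(l - 4)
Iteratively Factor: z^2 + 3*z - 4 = (z + 4)*(z - 1)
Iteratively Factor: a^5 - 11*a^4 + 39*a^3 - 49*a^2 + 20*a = (a - 1)*(a^4 - 10*a^3 + 29*a^2 - 20*a) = (a - 1)^2*(a^3 - 9*a^2 + 20*a) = a*(a - 1)^2*(a^2 - 9*a + 20) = a*(a - 4)*(a - 1)^2*(a - 5)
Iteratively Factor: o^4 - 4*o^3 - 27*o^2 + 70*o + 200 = (o + 4)*(o^3 - 8*o^2 + 5*o + 50) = (o - 5)*(o + 4)*(o^2 - 3*o - 10) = (o - 5)^2*(o + 4)*(o + 2)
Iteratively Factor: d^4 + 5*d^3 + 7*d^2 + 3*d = (d + 1)*(d^3 + 4*d^2 + 3*d) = d*(d + 1)*(d^2 + 4*d + 3) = d*(d + 1)*(d + 3)*(d + 1)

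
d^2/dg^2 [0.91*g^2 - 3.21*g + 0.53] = 1.82000000000000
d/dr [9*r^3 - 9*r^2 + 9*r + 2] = 27*r^2 - 18*r + 9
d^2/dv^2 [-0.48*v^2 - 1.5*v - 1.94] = -0.960000000000000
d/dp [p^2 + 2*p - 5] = 2*p + 2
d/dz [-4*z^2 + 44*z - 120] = 44 - 8*z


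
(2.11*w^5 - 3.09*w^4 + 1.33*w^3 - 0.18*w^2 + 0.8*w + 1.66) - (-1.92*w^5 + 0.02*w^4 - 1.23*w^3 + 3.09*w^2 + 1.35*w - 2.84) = 4.03*w^5 - 3.11*w^4 + 2.56*w^3 - 3.27*w^2 - 0.55*w + 4.5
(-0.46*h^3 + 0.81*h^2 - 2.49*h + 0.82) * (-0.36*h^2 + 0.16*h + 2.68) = 0.1656*h^5 - 0.3652*h^4 - 0.2068*h^3 + 1.4772*h^2 - 6.542*h + 2.1976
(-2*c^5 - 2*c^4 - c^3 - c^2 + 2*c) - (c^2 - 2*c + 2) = -2*c^5 - 2*c^4 - c^3 - 2*c^2 + 4*c - 2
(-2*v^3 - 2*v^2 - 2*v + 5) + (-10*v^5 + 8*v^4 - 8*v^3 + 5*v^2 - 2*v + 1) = -10*v^5 + 8*v^4 - 10*v^3 + 3*v^2 - 4*v + 6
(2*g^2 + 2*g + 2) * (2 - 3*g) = -6*g^3 - 2*g^2 - 2*g + 4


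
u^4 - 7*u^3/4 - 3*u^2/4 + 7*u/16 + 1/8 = (u - 2)*(u - 1/2)*(u + 1/4)*(u + 1/2)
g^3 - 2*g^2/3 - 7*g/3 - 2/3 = (g - 2)*(g + 1/3)*(g + 1)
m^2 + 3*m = m*(m + 3)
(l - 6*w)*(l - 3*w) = l^2 - 9*l*w + 18*w^2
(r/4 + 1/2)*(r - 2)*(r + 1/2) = r^3/4 + r^2/8 - r - 1/2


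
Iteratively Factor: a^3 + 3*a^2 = (a)*(a^2 + 3*a) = a^2*(a + 3)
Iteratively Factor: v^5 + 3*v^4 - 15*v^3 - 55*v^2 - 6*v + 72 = (v - 4)*(v^4 + 7*v^3 + 13*v^2 - 3*v - 18) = (v - 4)*(v + 3)*(v^3 + 4*v^2 + v - 6) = (v - 4)*(v + 2)*(v + 3)*(v^2 + 2*v - 3) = (v - 4)*(v + 2)*(v + 3)^2*(v - 1)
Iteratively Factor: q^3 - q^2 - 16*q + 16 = (q + 4)*(q^2 - 5*q + 4) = (q - 4)*(q + 4)*(q - 1)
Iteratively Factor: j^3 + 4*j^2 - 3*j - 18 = (j - 2)*(j^2 + 6*j + 9) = (j - 2)*(j + 3)*(j + 3)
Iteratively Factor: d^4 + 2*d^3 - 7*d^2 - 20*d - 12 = (d - 3)*(d^3 + 5*d^2 + 8*d + 4) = (d - 3)*(d + 1)*(d^2 + 4*d + 4) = (d - 3)*(d + 1)*(d + 2)*(d + 2)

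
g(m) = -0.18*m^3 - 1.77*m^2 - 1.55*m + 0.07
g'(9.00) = -77.15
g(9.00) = -288.47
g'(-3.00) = 4.21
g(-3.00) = -6.35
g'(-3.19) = 4.25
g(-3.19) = -7.15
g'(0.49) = -3.41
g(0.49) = -1.14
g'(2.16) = -11.72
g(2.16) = -13.35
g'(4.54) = -28.75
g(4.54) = -60.29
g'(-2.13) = 3.54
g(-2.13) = -2.92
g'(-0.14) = -1.06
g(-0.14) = 0.25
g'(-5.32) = 2.00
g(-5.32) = -14.68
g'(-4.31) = 3.68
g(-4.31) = -11.72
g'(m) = -0.54*m^2 - 3.54*m - 1.55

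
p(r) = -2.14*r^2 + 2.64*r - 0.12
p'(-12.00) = 54.00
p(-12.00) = -339.96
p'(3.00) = -10.20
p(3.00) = -11.46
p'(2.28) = -7.12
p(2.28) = -5.23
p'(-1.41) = 8.67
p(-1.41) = -8.10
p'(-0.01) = 2.68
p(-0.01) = -0.15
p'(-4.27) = 20.92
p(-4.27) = -50.41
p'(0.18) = 1.87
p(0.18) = 0.29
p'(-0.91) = 6.53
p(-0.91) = -4.29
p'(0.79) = -0.74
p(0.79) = 0.63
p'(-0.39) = 4.31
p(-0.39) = -1.48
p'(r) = 2.64 - 4.28*r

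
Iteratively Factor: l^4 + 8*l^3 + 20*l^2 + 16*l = (l + 2)*(l^3 + 6*l^2 + 8*l) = (l + 2)*(l + 4)*(l^2 + 2*l) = l*(l + 2)*(l + 4)*(l + 2)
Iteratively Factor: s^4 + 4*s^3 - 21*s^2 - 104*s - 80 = (s + 4)*(s^3 - 21*s - 20) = (s + 4)^2*(s^2 - 4*s - 5) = (s + 1)*(s + 4)^2*(s - 5)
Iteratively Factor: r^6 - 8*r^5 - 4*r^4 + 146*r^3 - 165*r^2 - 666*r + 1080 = (r + 3)*(r^5 - 11*r^4 + 29*r^3 + 59*r^2 - 342*r + 360) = (r + 3)^2*(r^4 - 14*r^3 + 71*r^2 - 154*r + 120) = (r - 4)*(r + 3)^2*(r^3 - 10*r^2 + 31*r - 30) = (r - 5)*(r - 4)*(r + 3)^2*(r^2 - 5*r + 6) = (r - 5)*(r - 4)*(r - 2)*(r + 3)^2*(r - 3)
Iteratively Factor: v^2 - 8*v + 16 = (v - 4)*(v - 4)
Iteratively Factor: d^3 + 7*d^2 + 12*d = (d + 4)*(d^2 + 3*d) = d*(d + 4)*(d + 3)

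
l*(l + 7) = l^2 + 7*l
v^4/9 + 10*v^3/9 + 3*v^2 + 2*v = v*(v/3 + 1/3)*(v/3 + 1)*(v + 6)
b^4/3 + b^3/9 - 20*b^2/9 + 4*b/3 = b*(b/3 + 1)*(b - 2)*(b - 2/3)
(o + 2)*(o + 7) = o^2 + 9*o + 14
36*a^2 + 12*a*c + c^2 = (6*a + c)^2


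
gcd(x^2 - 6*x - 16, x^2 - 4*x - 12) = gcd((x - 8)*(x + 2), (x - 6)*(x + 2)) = x + 2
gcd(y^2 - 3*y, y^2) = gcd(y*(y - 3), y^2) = y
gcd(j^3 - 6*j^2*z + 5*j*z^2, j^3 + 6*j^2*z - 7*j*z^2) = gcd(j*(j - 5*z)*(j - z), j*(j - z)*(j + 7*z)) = -j^2 + j*z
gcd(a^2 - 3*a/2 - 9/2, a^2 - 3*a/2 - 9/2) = a^2 - 3*a/2 - 9/2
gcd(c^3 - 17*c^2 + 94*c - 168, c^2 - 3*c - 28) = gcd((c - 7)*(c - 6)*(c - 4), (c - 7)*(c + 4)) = c - 7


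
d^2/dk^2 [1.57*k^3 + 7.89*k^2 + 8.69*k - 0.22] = 9.42*k + 15.78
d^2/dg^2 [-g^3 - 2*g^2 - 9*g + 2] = -6*g - 4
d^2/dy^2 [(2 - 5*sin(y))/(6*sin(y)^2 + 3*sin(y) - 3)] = (20*sin(y)^4 - 62*sin(y)^3 + 70*sin(y)^2 - 35*sin(y) + 2)/(3*(sin(y) + 1)^2*(2*sin(y) - 1)^3)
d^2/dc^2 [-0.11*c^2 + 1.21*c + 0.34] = -0.220000000000000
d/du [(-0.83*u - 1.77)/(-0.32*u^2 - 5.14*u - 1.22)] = (0.2656*u^2 + 4.2662*u - (0.64*u + 5.14)*(0.83*u + 1.77) + 1.0126)/(0.32*u^2 + 5.14*u + 1.22)^2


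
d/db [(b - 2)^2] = 2*b - 4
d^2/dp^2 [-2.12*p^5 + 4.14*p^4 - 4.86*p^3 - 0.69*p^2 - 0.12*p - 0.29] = -42.4*p^3 + 49.68*p^2 - 29.16*p - 1.38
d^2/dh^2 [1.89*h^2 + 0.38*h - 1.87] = 3.78000000000000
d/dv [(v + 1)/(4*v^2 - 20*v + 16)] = (v^2 - 5*v - (v + 1)*(2*v - 5) + 4)/(4*(v^2 - 5*v + 4)^2)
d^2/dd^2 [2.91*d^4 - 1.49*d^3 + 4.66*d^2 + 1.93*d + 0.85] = 34.92*d^2 - 8.94*d + 9.32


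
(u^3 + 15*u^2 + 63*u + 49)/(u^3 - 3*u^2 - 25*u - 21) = (u^2 + 14*u + 49)/(u^2 - 4*u - 21)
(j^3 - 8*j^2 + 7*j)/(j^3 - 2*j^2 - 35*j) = (j - 1)/(j + 5)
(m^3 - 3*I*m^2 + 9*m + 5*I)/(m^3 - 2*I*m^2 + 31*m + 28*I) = (m^2 - 4*I*m + 5)/(m^2 - 3*I*m + 28)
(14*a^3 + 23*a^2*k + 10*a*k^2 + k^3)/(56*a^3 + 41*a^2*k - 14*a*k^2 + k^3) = (14*a^2 + 9*a*k + k^2)/(56*a^2 - 15*a*k + k^2)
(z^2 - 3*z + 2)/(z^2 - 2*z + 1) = (z - 2)/(z - 1)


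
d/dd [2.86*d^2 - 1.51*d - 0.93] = 5.72*d - 1.51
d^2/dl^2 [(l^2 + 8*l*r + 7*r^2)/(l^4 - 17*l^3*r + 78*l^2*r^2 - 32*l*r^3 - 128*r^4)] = 6*(-l^3 - 12*l^2*r + 132*l*r^2 - 316*r^3)/(-l^7 + 38*l^6*r - 588*l^5*r^2 + 4744*l^4*r^3 - 21248*l^3*r^4 + 52224*l^2*r^5 - 65536*l*r^6 + 32768*r^7)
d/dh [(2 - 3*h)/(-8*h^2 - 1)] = (-24*h^2 + 32*h + 3)/(64*h^4 + 16*h^2 + 1)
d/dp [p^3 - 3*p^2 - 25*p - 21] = 3*p^2 - 6*p - 25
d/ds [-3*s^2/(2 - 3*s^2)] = -12*s/(9*s^4 - 12*s^2 + 4)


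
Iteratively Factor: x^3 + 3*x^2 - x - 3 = (x + 3)*(x^2 - 1) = (x + 1)*(x + 3)*(x - 1)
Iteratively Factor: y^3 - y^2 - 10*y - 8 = (y + 1)*(y^2 - 2*y - 8) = (y - 4)*(y + 1)*(y + 2)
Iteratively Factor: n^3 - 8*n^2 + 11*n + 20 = (n - 4)*(n^2 - 4*n - 5) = (n - 5)*(n - 4)*(n + 1)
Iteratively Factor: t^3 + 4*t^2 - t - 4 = (t + 1)*(t^2 + 3*t - 4) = (t - 1)*(t + 1)*(t + 4)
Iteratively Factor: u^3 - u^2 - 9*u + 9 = (u + 3)*(u^2 - 4*u + 3) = (u - 1)*(u + 3)*(u - 3)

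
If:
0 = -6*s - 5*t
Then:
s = -5*t/6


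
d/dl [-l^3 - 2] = -3*l^2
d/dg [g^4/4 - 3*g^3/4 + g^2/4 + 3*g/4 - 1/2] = g^3 - 9*g^2/4 + g/2 + 3/4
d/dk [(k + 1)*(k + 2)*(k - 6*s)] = 3*k^2 - 12*k*s + 6*k - 18*s + 2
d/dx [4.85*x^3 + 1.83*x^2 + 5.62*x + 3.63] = 14.55*x^2 + 3.66*x + 5.62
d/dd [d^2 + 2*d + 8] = 2*d + 2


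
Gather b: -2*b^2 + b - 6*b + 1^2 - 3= -2*b^2 - 5*b - 2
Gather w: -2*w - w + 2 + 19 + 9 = 30 - 3*w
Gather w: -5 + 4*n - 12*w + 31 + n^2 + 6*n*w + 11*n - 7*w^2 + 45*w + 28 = n^2 + 15*n - 7*w^2 + w*(6*n + 33) + 54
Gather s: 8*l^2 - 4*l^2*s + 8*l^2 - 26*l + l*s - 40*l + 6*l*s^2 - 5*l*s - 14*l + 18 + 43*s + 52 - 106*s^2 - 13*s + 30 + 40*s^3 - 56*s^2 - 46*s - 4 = 16*l^2 - 80*l + 40*s^3 + s^2*(6*l - 162) + s*(-4*l^2 - 4*l - 16) + 96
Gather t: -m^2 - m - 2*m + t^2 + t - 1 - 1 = -m^2 - 3*m + t^2 + t - 2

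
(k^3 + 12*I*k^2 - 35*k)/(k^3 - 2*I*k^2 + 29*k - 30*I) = k*(k + 7*I)/(k^2 - 7*I*k - 6)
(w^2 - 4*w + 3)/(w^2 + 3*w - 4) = (w - 3)/(w + 4)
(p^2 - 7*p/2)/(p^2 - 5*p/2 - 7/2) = p/(p + 1)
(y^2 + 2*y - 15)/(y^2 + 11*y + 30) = (y - 3)/(y + 6)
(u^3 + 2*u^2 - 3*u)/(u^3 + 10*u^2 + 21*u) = (u - 1)/(u + 7)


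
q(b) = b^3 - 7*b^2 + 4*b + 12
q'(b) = 3*b^2 - 14*b + 4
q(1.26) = 7.93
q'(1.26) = -8.88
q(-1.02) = -0.42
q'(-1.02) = 21.40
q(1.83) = 2.01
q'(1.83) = -11.57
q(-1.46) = -11.87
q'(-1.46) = 30.83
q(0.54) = 12.28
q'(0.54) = -2.69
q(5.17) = -16.23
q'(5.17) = 11.81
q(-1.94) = -29.41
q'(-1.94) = 42.45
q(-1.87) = -26.50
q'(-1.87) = 40.67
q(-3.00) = -90.00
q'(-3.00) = 73.00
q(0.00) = 12.00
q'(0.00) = 4.00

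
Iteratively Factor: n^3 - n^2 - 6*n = (n)*(n^2 - n - 6) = n*(n + 2)*(n - 3)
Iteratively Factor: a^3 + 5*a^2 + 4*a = (a + 1)*(a^2 + 4*a) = (a + 1)*(a + 4)*(a)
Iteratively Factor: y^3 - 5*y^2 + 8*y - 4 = (y - 1)*(y^2 - 4*y + 4) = (y - 2)*(y - 1)*(y - 2)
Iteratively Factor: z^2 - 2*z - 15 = (z - 5)*(z + 3)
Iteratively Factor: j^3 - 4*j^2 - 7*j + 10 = (j + 2)*(j^2 - 6*j + 5) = (j - 5)*(j + 2)*(j - 1)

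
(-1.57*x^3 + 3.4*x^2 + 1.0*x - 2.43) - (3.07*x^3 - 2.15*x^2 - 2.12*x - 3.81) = -4.64*x^3 + 5.55*x^2 + 3.12*x + 1.38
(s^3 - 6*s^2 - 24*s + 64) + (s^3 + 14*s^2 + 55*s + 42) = 2*s^3 + 8*s^2 + 31*s + 106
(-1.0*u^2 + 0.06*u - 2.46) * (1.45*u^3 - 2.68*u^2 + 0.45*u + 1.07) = -1.45*u^5 + 2.767*u^4 - 4.1778*u^3 + 5.5498*u^2 - 1.0428*u - 2.6322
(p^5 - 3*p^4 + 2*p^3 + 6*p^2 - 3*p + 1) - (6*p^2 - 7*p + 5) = p^5 - 3*p^4 + 2*p^3 + 4*p - 4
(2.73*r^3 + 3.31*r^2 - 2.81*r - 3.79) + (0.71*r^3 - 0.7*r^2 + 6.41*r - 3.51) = 3.44*r^3 + 2.61*r^2 + 3.6*r - 7.3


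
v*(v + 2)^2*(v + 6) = v^4 + 10*v^3 + 28*v^2 + 24*v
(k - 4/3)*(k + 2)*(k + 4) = k^3 + 14*k^2/3 - 32/3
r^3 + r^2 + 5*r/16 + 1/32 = (r + 1/4)^2*(r + 1/2)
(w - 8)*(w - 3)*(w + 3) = w^3 - 8*w^2 - 9*w + 72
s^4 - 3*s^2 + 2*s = s*(s - 1)^2*(s + 2)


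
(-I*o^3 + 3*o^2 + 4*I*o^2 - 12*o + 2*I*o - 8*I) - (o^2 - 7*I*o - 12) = -I*o^3 + 2*o^2 + 4*I*o^2 - 12*o + 9*I*o + 12 - 8*I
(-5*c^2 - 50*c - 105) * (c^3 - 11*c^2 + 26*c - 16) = -5*c^5 + 5*c^4 + 315*c^3 - 65*c^2 - 1930*c + 1680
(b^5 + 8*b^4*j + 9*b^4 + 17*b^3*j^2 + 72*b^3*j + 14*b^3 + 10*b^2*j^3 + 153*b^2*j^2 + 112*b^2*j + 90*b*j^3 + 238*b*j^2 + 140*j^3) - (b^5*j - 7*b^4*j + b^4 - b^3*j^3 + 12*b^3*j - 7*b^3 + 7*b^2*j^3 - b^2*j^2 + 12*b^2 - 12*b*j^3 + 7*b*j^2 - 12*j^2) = -b^5*j + b^5 + 15*b^4*j + 8*b^4 + b^3*j^3 + 17*b^3*j^2 + 60*b^3*j + 21*b^3 + 3*b^2*j^3 + 154*b^2*j^2 + 112*b^2*j - 12*b^2 + 102*b*j^3 + 231*b*j^2 + 140*j^3 + 12*j^2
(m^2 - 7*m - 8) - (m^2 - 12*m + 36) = 5*m - 44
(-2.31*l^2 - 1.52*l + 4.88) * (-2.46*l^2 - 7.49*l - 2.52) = 5.6826*l^4 + 21.0411*l^3 + 5.2012*l^2 - 32.7208*l - 12.2976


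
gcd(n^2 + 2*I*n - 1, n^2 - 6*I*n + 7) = n + I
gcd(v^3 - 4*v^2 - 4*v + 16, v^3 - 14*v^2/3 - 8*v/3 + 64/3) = v^2 - 2*v - 8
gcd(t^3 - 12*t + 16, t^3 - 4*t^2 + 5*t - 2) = t - 2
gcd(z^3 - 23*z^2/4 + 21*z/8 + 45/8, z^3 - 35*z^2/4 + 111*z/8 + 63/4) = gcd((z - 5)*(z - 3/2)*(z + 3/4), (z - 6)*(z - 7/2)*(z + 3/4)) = z + 3/4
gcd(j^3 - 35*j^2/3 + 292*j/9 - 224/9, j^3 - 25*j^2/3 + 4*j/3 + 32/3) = j^2 - 28*j/3 + 32/3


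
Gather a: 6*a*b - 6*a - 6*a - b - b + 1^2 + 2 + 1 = a*(6*b - 12) - 2*b + 4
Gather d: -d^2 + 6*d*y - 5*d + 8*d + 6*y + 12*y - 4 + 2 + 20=-d^2 + d*(6*y + 3) + 18*y + 18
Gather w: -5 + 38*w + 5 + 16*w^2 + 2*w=16*w^2 + 40*w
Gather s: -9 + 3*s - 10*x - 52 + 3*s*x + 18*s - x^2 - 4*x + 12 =s*(3*x + 21) - x^2 - 14*x - 49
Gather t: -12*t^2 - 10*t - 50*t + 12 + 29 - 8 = -12*t^2 - 60*t + 33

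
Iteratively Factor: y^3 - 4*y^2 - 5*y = (y)*(y^2 - 4*y - 5) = y*(y + 1)*(y - 5)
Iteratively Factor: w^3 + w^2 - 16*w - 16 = (w - 4)*(w^2 + 5*w + 4) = (w - 4)*(w + 1)*(w + 4)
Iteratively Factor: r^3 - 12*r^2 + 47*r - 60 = (r - 5)*(r^2 - 7*r + 12) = (r - 5)*(r - 4)*(r - 3)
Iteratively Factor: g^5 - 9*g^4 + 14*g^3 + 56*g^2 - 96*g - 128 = (g - 4)*(g^4 - 5*g^3 - 6*g^2 + 32*g + 32) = (g - 4)^2*(g^3 - g^2 - 10*g - 8) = (g - 4)^2*(g + 1)*(g^2 - 2*g - 8) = (g - 4)^3*(g + 1)*(g + 2)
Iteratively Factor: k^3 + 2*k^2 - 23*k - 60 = (k - 5)*(k^2 + 7*k + 12) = (k - 5)*(k + 4)*(k + 3)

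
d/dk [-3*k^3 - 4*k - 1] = -9*k^2 - 4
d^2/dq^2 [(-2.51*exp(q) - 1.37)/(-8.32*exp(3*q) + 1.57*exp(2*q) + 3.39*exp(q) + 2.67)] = (694.992896*exp(6*q) + 755.15232*exp(5*q) + 92.5127230000001*exp(4*q) + 647.723399*exp(3*q) + 232.648191*exp(2*q) - 29.946198*exp(q) + 5.493258)*exp(q)/(575.930368*exp(9*q) - 326.037504*exp(8*q) - 642.467904*exp(7*q) - 292.652101*exp(6*q) + 471.034431*exp(5*q) + 377.969256*exp(4*q) + 53.715879*exp(3*q) - 125.62884*exp(2*q) - 72.500913*exp(q) - 19.034163)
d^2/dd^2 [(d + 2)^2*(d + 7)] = 6*d + 22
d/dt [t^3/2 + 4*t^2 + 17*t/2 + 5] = 3*t^2/2 + 8*t + 17/2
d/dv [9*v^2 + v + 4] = 18*v + 1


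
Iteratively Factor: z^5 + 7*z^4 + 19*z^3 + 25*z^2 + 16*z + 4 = (z + 2)*(z^4 + 5*z^3 + 9*z^2 + 7*z + 2) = (z + 2)^2*(z^3 + 3*z^2 + 3*z + 1) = (z + 1)*(z + 2)^2*(z^2 + 2*z + 1) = (z + 1)^2*(z + 2)^2*(z + 1)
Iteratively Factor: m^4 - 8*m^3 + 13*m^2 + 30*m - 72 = (m - 3)*(m^3 - 5*m^2 - 2*m + 24) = (m - 3)*(m + 2)*(m^2 - 7*m + 12) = (m - 4)*(m - 3)*(m + 2)*(m - 3)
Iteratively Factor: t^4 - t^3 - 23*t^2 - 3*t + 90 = (t + 3)*(t^3 - 4*t^2 - 11*t + 30) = (t + 3)^2*(t^2 - 7*t + 10) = (t - 5)*(t + 3)^2*(t - 2)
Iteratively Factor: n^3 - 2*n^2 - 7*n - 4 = (n + 1)*(n^2 - 3*n - 4) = (n + 1)^2*(n - 4)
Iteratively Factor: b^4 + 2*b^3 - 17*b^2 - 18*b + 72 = (b + 3)*(b^3 - b^2 - 14*b + 24) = (b - 3)*(b + 3)*(b^2 + 2*b - 8) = (b - 3)*(b - 2)*(b + 3)*(b + 4)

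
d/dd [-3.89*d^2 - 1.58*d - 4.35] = -7.78*d - 1.58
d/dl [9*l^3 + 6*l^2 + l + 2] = 27*l^2 + 12*l + 1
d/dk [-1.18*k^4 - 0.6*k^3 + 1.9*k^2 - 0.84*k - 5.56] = -4.72*k^3 - 1.8*k^2 + 3.8*k - 0.84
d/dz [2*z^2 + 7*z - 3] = 4*z + 7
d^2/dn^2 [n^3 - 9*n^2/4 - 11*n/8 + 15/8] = 6*n - 9/2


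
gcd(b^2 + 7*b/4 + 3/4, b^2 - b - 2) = b + 1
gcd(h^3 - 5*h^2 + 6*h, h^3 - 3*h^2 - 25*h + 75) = h - 3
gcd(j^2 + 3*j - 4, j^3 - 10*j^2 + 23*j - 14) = j - 1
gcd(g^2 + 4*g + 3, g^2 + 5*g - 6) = 1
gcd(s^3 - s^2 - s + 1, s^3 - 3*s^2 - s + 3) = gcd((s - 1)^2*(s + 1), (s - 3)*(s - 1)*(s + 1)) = s^2 - 1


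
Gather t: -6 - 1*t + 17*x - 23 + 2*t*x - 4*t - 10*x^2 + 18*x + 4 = t*(2*x - 5) - 10*x^2 + 35*x - 25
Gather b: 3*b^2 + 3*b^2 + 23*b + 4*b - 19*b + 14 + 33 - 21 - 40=6*b^2 + 8*b - 14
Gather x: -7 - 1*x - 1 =-x - 8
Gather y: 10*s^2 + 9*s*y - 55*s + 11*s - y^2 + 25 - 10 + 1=10*s^2 + 9*s*y - 44*s - y^2 + 16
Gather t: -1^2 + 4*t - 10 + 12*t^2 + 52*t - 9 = 12*t^2 + 56*t - 20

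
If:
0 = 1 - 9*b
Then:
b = 1/9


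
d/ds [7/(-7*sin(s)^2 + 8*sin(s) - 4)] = 14*(7*sin(s) - 4)*cos(s)/(7*sin(s)^2 - 8*sin(s) + 4)^2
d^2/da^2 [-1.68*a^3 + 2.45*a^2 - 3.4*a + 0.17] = 4.9 - 10.08*a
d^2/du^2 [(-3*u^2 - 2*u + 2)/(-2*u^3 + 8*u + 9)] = 2*(12*u^6 + 24*u^5 + 96*u^4 + 410*u^3 + 312*u^2 - 108*u - 29)/(8*u^9 - 96*u^7 - 108*u^6 + 384*u^5 + 864*u^4 - 26*u^3 - 1728*u^2 - 1944*u - 729)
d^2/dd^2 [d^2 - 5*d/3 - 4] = 2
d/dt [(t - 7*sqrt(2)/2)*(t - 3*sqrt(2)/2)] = 2*t - 5*sqrt(2)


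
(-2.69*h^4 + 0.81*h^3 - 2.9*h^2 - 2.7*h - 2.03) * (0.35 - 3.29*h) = 8.8501*h^5 - 3.6064*h^4 + 9.8245*h^3 + 7.868*h^2 + 5.7337*h - 0.7105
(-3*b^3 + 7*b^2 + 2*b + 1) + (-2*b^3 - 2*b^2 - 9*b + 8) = -5*b^3 + 5*b^2 - 7*b + 9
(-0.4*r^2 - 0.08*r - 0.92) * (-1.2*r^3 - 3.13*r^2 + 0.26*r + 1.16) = 0.48*r^5 + 1.348*r^4 + 1.2504*r^3 + 2.3948*r^2 - 0.332*r - 1.0672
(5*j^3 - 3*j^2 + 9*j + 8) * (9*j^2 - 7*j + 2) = 45*j^5 - 62*j^4 + 112*j^3 + 3*j^2 - 38*j + 16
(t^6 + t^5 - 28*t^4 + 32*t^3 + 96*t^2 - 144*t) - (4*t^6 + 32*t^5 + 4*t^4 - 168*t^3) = -3*t^6 - 31*t^5 - 32*t^4 + 200*t^3 + 96*t^2 - 144*t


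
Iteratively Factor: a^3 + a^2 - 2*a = (a - 1)*(a^2 + 2*a) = a*(a - 1)*(a + 2)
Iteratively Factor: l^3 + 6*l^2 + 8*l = (l)*(l^2 + 6*l + 8) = l*(l + 4)*(l + 2)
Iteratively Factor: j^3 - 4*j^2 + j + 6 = (j - 2)*(j^2 - 2*j - 3) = (j - 2)*(j + 1)*(j - 3)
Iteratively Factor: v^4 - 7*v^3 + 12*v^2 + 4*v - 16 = (v - 2)*(v^3 - 5*v^2 + 2*v + 8) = (v - 2)^2*(v^2 - 3*v - 4) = (v - 2)^2*(v + 1)*(v - 4)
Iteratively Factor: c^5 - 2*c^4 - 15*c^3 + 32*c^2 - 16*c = (c - 1)*(c^4 - c^3 - 16*c^2 + 16*c) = c*(c - 1)*(c^3 - c^2 - 16*c + 16) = c*(c - 1)*(c + 4)*(c^2 - 5*c + 4) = c*(c - 1)^2*(c + 4)*(c - 4)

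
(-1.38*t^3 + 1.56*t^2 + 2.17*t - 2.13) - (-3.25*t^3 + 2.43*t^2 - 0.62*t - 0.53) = 1.87*t^3 - 0.87*t^2 + 2.79*t - 1.6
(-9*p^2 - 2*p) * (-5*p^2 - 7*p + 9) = 45*p^4 + 73*p^3 - 67*p^2 - 18*p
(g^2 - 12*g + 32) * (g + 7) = g^3 - 5*g^2 - 52*g + 224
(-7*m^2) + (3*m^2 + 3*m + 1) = -4*m^2 + 3*m + 1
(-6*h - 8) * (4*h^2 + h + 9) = -24*h^3 - 38*h^2 - 62*h - 72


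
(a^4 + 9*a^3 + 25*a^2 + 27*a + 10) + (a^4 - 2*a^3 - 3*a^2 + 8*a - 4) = 2*a^4 + 7*a^3 + 22*a^2 + 35*a + 6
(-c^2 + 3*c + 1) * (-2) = 2*c^2 - 6*c - 2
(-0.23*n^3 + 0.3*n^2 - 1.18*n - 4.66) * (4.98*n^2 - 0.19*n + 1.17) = -1.1454*n^5 + 1.5377*n^4 - 6.2025*n^3 - 22.6316*n^2 - 0.4952*n - 5.4522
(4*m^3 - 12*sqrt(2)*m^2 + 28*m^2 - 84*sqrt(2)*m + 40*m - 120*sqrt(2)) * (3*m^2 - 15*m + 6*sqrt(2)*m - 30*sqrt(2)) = 12*m^5 - 12*sqrt(2)*m^4 + 24*m^4 - 444*m^3 - 24*sqrt(2)*m^3 - 888*m^2 + 300*sqrt(2)*m^2 + 600*sqrt(2)*m + 3600*m + 7200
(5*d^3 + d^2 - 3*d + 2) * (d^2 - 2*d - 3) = 5*d^5 - 9*d^4 - 20*d^3 + 5*d^2 + 5*d - 6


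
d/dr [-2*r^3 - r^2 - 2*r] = -6*r^2 - 2*r - 2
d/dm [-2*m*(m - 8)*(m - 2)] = -6*m^2 + 40*m - 32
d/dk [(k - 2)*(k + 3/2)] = 2*k - 1/2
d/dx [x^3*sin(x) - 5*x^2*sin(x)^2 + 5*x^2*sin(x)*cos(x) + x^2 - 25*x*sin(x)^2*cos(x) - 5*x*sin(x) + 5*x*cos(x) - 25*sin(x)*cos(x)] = x^3*cos(x) + 3*x^2*sin(x) + 5*sqrt(2)*x^2*cos(2*x + pi/4) + 5*x*sin(x)/4 - 75*x*sin(3*x)/4 + 5*sqrt(2)*x*sin(2*x + pi/4) - 5*x*cos(x) - 3*x - 25*cos(x)/4 - 25*cos(2*x) + 25*cos(3*x)/4 + 5*sqrt(2)*cos(x + pi/4)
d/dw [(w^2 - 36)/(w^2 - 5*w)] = (-5*w^2 + 72*w - 180)/(w^2*(w^2 - 10*w + 25))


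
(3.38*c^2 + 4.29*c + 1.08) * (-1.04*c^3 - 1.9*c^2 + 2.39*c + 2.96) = -3.5152*c^5 - 10.8836*c^4 - 1.196*c^3 + 18.2059*c^2 + 15.2796*c + 3.1968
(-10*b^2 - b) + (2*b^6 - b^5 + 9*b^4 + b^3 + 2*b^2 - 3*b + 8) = 2*b^6 - b^5 + 9*b^4 + b^3 - 8*b^2 - 4*b + 8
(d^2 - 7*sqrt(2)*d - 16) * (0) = 0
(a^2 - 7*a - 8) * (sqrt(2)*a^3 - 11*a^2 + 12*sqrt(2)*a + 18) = sqrt(2)*a^5 - 11*a^4 - 7*sqrt(2)*a^4 + 4*sqrt(2)*a^3 + 77*a^3 - 84*sqrt(2)*a^2 + 106*a^2 - 96*sqrt(2)*a - 126*a - 144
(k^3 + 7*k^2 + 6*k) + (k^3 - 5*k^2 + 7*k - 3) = 2*k^3 + 2*k^2 + 13*k - 3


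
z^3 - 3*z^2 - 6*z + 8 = (z - 4)*(z - 1)*(z + 2)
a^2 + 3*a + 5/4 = (a + 1/2)*(a + 5/2)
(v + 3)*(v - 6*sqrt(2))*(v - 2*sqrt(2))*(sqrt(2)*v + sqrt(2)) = sqrt(2)*v^4 - 16*v^3 + 4*sqrt(2)*v^3 - 64*v^2 + 27*sqrt(2)*v^2 - 48*v + 96*sqrt(2)*v + 72*sqrt(2)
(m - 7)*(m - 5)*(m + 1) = m^3 - 11*m^2 + 23*m + 35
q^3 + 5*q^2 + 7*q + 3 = (q + 1)^2*(q + 3)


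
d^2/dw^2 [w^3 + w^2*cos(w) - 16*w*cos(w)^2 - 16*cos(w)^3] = -w^2*cos(w) - 4*w*sin(w) + 32*w*cos(2*w) + 6*w + 32*sin(2*w) + 14*cos(w) + 36*cos(3*w)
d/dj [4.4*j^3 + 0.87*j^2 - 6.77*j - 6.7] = 13.2*j^2 + 1.74*j - 6.77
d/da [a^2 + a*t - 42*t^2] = 2*a + t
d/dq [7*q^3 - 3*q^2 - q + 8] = 21*q^2 - 6*q - 1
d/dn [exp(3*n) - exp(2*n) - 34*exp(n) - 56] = (3*exp(2*n) - 2*exp(n) - 34)*exp(n)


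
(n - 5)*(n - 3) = n^2 - 8*n + 15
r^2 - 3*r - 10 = (r - 5)*(r + 2)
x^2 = x^2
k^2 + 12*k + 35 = (k + 5)*(k + 7)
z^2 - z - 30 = (z - 6)*(z + 5)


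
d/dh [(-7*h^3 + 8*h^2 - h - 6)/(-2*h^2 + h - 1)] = (14*h^4 - 14*h^3 + 27*h^2 - 40*h + 7)/(4*h^4 - 4*h^3 + 5*h^2 - 2*h + 1)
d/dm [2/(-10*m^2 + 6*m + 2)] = (10*m - 3)/(-5*m^2 + 3*m + 1)^2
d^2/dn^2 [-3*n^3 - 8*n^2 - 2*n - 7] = -18*n - 16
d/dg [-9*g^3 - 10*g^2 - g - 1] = -27*g^2 - 20*g - 1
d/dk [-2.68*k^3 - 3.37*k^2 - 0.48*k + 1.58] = -8.04*k^2 - 6.74*k - 0.48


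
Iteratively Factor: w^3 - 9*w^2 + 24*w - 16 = (w - 1)*(w^2 - 8*w + 16) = (w - 4)*(w - 1)*(w - 4)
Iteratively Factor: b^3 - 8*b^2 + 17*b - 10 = (b - 5)*(b^2 - 3*b + 2) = (b - 5)*(b - 2)*(b - 1)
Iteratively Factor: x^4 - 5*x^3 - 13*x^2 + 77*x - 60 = (x - 3)*(x^3 - 2*x^2 - 19*x + 20) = (x - 5)*(x - 3)*(x^2 + 3*x - 4) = (x - 5)*(x - 3)*(x + 4)*(x - 1)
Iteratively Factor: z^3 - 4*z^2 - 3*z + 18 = (z - 3)*(z^2 - z - 6) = (z - 3)*(z + 2)*(z - 3)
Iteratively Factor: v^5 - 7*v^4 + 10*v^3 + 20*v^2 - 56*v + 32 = (v + 2)*(v^4 - 9*v^3 + 28*v^2 - 36*v + 16) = (v - 2)*(v + 2)*(v^3 - 7*v^2 + 14*v - 8) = (v - 4)*(v - 2)*(v + 2)*(v^2 - 3*v + 2) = (v - 4)*(v - 2)*(v - 1)*(v + 2)*(v - 2)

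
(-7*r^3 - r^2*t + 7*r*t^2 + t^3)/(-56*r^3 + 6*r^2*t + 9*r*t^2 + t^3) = (r^2 - t^2)/(8*r^2 - 2*r*t - t^2)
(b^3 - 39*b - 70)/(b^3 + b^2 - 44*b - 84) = (b + 5)/(b + 6)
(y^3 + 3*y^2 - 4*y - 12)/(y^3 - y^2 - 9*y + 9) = (y^2 - 4)/(y^2 - 4*y + 3)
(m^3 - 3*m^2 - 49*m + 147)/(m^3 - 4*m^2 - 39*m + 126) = (m + 7)/(m + 6)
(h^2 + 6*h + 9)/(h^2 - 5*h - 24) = (h + 3)/(h - 8)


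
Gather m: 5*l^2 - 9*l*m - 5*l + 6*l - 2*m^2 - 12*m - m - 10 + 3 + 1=5*l^2 + l - 2*m^2 + m*(-9*l - 13) - 6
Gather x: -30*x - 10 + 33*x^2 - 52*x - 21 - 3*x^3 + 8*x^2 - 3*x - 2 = -3*x^3 + 41*x^2 - 85*x - 33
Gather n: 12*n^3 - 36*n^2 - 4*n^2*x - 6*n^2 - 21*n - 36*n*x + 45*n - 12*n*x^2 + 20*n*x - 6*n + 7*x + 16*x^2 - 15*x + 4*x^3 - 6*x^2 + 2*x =12*n^3 + n^2*(-4*x - 42) + n*(-12*x^2 - 16*x + 18) + 4*x^3 + 10*x^2 - 6*x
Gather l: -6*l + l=-5*l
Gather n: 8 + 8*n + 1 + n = 9*n + 9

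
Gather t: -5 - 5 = -10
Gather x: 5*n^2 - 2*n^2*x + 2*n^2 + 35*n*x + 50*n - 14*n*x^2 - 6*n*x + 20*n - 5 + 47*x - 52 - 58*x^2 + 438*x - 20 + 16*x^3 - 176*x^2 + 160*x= 7*n^2 + 70*n + 16*x^3 + x^2*(-14*n - 234) + x*(-2*n^2 + 29*n + 645) - 77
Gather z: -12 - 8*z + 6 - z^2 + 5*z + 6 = -z^2 - 3*z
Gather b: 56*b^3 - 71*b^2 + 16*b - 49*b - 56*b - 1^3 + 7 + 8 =56*b^3 - 71*b^2 - 89*b + 14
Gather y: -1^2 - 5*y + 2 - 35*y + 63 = 64 - 40*y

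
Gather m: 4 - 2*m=4 - 2*m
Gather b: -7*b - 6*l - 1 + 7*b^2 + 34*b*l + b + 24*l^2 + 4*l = 7*b^2 + b*(34*l - 6) + 24*l^2 - 2*l - 1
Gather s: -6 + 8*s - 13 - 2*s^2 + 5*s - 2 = -2*s^2 + 13*s - 21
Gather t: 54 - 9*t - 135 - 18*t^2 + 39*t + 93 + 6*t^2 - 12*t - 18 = -12*t^2 + 18*t - 6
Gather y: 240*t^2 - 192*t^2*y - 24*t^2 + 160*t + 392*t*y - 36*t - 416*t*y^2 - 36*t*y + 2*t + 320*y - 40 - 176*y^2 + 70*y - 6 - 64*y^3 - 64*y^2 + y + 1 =216*t^2 + 126*t - 64*y^3 + y^2*(-416*t - 240) + y*(-192*t^2 + 356*t + 391) - 45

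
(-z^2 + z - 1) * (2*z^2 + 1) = -2*z^4 + 2*z^3 - 3*z^2 + z - 1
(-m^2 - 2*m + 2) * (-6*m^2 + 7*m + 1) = 6*m^4 + 5*m^3 - 27*m^2 + 12*m + 2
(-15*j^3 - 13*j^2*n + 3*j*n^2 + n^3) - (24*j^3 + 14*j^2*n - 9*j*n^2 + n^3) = -39*j^3 - 27*j^2*n + 12*j*n^2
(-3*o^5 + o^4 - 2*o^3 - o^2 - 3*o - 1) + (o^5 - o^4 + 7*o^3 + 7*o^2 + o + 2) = -2*o^5 + 5*o^3 + 6*o^2 - 2*o + 1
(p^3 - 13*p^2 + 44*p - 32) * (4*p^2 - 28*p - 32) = 4*p^5 - 80*p^4 + 508*p^3 - 944*p^2 - 512*p + 1024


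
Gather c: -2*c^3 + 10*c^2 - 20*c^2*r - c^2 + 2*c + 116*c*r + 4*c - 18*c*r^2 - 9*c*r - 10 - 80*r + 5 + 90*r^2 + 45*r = -2*c^3 + c^2*(9 - 20*r) + c*(-18*r^2 + 107*r + 6) + 90*r^2 - 35*r - 5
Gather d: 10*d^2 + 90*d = 10*d^2 + 90*d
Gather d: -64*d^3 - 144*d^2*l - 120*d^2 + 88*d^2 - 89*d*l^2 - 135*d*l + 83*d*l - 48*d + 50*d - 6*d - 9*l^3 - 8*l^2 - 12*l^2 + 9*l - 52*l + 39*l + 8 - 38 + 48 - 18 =-64*d^3 + d^2*(-144*l - 32) + d*(-89*l^2 - 52*l - 4) - 9*l^3 - 20*l^2 - 4*l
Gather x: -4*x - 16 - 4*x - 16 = -8*x - 32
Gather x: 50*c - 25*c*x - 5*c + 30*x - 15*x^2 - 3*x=45*c - 15*x^2 + x*(27 - 25*c)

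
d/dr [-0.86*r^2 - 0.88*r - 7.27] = -1.72*r - 0.88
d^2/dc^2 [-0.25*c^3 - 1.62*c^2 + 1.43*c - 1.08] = -1.5*c - 3.24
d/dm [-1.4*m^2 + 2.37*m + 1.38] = 2.37 - 2.8*m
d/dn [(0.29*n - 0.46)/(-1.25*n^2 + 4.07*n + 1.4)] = (0.3625*n^2 - 1.15*n + 2.2782)/(1.5625*n^4 - 10.175*n^3 + 13.0649*n^2 + 11.396*n + 1.96)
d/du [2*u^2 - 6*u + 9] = 4*u - 6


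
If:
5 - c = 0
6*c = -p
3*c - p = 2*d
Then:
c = 5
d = 45/2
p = -30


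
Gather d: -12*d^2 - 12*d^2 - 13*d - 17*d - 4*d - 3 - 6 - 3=-24*d^2 - 34*d - 12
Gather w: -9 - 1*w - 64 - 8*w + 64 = -9*w - 9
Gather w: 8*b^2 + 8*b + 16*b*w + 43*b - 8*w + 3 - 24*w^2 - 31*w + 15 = 8*b^2 + 51*b - 24*w^2 + w*(16*b - 39) + 18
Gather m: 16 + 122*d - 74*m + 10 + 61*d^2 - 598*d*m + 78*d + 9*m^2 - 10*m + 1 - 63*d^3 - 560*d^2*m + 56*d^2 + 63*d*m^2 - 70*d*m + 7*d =-63*d^3 + 117*d^2 + 207*d + m^2*(63*d + 9) + m*(-560*d^2 - 668*d - 84) + 27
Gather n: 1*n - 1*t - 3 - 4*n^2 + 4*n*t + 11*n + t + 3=-4*n^2 + n*(4*t + 12)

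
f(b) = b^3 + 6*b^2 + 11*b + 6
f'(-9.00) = 146.00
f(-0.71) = 0.86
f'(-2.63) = 0.19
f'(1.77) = 41.64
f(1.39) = 35.57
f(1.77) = 49.81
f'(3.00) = 74.00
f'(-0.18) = 8.94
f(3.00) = 120.00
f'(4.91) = 142.24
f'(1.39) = 33.48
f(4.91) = 323.03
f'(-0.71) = 3.99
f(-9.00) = -336.00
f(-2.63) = 0.38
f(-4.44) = -12.09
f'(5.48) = 166.85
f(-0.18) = 4.21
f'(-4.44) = 16.86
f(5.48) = 411.03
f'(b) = 3*b^2 + 12*b + 11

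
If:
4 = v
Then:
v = 4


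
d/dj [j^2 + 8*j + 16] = 2*j + 8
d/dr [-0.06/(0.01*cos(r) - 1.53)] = -0.0006*sin(r)/(0.01*cos(r) - 1.53)^2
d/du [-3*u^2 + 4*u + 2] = 4 - 6*u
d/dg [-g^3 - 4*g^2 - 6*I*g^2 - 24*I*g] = -3*g^2 - 4*g*(2 + 3*I) - 24*I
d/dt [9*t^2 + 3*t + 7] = 18*t + 3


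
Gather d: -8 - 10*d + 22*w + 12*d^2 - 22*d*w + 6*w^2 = 12*d^2 + d*(-22*w - 10) + 6*w^2 + 22*w - 8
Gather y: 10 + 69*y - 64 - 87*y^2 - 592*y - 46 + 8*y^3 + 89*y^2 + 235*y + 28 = 8*y^3 + 2*y^2 - 288*y - 72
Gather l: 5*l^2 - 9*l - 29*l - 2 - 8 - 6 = 5*l^2 - 38*l - 16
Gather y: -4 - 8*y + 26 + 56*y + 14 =48*y + 36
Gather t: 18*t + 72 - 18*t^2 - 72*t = -18*t^2 - 54*t + 72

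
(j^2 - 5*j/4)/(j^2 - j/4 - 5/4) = j/(j + 1)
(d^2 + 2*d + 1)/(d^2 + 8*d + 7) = (d + 1)/(d + 7)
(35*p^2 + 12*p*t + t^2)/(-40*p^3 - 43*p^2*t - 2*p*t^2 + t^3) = (-7*p - t)/(8*p^2 + 7*p*t - t^2)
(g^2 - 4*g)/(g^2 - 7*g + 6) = g*(g - 4)/(g^2 - 7*g + 6)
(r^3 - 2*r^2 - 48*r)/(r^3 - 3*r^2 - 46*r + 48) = r/(r - 1)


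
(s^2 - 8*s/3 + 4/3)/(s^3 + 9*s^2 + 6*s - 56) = (s - 2/3)/(s^2 + 11*s + 28)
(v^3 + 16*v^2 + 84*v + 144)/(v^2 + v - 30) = (v^2 + 10*v + 24)/(v - 5)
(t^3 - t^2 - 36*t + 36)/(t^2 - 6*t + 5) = (t^2 - 36)/(t - 5)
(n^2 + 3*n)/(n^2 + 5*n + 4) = n*(n + 3)/(n^2 + 5*n + 4)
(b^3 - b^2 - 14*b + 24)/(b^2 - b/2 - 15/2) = 2*(b^2 + 2*b - 8)/(2*b + 5)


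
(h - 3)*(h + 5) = h^2 + 2*h - 15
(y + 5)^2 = y^2 + 10*y + 25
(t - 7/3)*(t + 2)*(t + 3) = t^3 + 8*t^2/3 - 17*t/3 - 14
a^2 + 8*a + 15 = (a + 3)*(a + 5)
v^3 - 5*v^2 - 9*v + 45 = (v - 5)*(v - 3)*(v + 3)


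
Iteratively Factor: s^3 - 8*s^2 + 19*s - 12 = (s - 4)*(s^2 - 4*s + 3) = (s - 4)*(s - 1)*(s - 3)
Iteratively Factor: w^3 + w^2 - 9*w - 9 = (w + 1)*(w^2 - 9) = (w - 3)*(w + 1)*(w + 3)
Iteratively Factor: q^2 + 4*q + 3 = (q + 3)*(q + 1)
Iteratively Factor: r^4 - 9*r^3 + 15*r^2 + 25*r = (r - 5)*(r^3 - 4*r^2 - 5*r) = (r - 5)^2*(r^2 + r) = (r - 5)^2*(r + 1)*(r)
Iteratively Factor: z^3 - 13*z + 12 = (z - 3)*(z^2 + 3*z - 4) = (z - 3)*(z + 4)*(z - 1)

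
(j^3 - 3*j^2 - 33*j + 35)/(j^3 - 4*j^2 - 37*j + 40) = (j - 7)/(j - 8)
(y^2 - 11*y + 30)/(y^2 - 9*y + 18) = (y - 5)/(y - 3)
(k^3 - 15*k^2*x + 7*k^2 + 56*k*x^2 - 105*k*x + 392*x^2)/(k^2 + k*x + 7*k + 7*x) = (k^2 - 15*k*x + 56*x^2)/(k + x)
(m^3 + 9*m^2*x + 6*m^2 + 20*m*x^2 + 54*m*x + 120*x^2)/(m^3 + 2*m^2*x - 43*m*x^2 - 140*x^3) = (-m - 6)/(-m + 7*x)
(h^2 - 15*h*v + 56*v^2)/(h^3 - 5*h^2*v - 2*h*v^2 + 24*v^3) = (h^2 - 15*h*v + 56*v^2)/(h^3 - 5*h^2*v - 2*h*v^2 + 24*v^3)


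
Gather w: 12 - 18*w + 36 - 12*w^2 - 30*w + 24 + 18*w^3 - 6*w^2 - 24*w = 18*w^3 - 18*w^2 - 72*w + 72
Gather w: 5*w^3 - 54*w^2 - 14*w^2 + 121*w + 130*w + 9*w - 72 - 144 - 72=5*w^3 - 68*w^2 + 260*w - 288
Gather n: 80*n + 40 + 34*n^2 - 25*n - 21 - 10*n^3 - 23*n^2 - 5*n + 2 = -10*n^3 + 11*n^2 + 50*n + 21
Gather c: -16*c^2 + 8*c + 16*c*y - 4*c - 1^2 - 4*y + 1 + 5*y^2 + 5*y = -16*c^2 + c*(16*y + 4) + 5*y^2 + y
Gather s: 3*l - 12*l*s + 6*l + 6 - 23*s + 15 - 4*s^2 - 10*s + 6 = 9*l - 4*s^2 + s*(-12*l - 33) + 27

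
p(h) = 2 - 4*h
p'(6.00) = -4.00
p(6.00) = -22.00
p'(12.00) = -4.00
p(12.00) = -46.00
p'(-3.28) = -4.00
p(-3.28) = 15.12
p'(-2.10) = -4.00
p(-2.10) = 10.40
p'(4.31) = -4.00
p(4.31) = -15.24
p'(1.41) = -4.00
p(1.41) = -3.64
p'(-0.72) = -4.00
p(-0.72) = 4.88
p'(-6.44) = -4.00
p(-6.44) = 27.76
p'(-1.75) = -4.00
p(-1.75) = 9.00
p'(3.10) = -4.00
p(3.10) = -10.40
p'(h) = -4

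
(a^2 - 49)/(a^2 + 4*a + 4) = (a^2 - 49)/(a^2 + 4*a + 4)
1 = 1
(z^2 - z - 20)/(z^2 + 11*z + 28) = (z - 5)/(z + 7)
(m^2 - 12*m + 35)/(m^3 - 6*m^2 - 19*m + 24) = (m^2 - 12*m + 35)/(m^3 - 6*m^2 - 19*m + 24)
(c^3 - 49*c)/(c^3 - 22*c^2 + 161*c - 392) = c*(c + 7)/(c^2 - 15*c + 56)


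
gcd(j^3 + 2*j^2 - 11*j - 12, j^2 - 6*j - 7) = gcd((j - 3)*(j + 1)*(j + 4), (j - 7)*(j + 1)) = j + 1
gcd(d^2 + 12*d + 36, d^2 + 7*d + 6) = d + 6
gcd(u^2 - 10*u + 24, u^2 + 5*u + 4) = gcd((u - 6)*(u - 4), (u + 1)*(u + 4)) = 1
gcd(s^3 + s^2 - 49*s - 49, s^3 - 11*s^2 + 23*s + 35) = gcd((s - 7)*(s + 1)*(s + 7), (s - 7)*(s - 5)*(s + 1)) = s^2 - 6*s - 7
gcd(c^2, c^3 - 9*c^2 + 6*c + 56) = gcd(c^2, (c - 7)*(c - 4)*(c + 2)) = 1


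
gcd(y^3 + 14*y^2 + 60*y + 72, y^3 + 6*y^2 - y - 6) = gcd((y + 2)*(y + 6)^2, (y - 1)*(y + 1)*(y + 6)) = y + 6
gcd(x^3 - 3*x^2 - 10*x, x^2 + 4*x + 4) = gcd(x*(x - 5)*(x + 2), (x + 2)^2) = x + 2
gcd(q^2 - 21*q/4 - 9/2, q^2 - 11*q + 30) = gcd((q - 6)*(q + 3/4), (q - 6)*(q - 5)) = q - 6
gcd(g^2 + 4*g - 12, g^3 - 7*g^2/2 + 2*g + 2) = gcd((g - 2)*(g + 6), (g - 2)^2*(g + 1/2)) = g - 2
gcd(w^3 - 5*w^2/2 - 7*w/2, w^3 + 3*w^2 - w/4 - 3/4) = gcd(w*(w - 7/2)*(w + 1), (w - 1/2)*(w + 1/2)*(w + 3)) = 1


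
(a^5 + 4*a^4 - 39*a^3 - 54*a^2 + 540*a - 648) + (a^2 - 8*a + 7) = a^5 + 4*a^4 - 39*a^3 - 53*a^2 + 532*a - 641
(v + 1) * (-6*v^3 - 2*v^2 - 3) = -6*v^4 - 8*v^3 - 2*v^2 - 3*v - 3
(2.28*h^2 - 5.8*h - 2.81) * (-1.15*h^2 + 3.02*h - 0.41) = -2.622*h^4 + 13.5556*h^3 - 15.2193*h^2 - 6.1082*h + 1.1521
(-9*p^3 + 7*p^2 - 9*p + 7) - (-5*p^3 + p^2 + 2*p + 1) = -4*p^3 + 6*p^2 - 11*p + 6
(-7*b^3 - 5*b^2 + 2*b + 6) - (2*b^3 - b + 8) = -9*b^3 - 5*b^2 + 3*b - 2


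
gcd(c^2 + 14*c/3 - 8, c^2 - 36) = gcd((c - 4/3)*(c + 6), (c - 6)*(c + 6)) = c + 6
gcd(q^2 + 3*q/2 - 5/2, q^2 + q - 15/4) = q + 5/2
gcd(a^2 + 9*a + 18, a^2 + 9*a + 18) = a^2 + 9*a + 18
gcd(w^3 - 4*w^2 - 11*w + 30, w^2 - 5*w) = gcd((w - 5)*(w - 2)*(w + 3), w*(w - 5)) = w - 5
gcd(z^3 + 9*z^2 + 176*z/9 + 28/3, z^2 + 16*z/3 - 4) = z + 6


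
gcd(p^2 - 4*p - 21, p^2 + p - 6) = p + 3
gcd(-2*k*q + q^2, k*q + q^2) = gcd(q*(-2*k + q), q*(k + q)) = q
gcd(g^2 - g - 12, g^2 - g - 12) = g^2 - g - 12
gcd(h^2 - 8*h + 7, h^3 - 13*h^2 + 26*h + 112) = h - 7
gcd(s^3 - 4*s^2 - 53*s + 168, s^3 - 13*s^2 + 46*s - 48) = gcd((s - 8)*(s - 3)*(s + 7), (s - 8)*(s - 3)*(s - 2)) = s^2 - 11*s + 24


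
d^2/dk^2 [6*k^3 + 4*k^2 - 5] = 36*k + 8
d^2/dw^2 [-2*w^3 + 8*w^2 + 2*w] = 16 - 12*w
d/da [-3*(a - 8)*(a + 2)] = 18 - 6*a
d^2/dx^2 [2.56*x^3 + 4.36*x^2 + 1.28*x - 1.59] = 15.36*x + 8.72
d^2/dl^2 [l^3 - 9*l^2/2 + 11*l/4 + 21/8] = 6*l - 9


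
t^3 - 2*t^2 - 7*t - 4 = (t - 4)*(t + 1)^2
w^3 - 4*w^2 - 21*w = w*(w - 7)*(w + 3)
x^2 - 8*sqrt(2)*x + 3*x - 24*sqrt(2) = (x + 3)*(x - 8*sqrt(2))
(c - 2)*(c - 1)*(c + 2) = c^3 - c^2 - 4*c + 4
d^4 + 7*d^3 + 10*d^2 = d^2*(d + 2)*(d + 5)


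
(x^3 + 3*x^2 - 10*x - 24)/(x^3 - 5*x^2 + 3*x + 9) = (x^2 + 6*x + 8)/(x^2 - 2*x - 3)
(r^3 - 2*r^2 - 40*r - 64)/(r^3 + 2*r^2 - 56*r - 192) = (r + 2)/(r + 6)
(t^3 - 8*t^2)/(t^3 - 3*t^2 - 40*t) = t/(t + 5)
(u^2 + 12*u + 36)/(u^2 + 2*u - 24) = (u + 6)/(u - 4)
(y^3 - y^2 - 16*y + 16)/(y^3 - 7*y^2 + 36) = (y^3 - y^2 - 16*y + 16)/(y^3 - 7*y^2 + 36)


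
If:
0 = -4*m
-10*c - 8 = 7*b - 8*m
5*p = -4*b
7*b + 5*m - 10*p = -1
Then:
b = -1/15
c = -113/150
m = 0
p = 4/75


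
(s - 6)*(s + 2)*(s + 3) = s^3 - s^2 - 24*s - 36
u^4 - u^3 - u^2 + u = u*(u - 1)^2*(u + 1)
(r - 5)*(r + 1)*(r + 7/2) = r^3 - r^2/2 - 19*r - 35/2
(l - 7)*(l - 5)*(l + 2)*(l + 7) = l^4 - 3*l^3 - 59*l^2 + 147*l + 490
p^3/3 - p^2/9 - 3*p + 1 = (p/3 + 1)*(p - 3)*(p - 1/3)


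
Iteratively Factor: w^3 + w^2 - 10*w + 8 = (w - 1)*(w^2 + 2*w - 8) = (w - 2)*(w - 1)*(w + 4)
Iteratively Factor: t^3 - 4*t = (t)*(t^2 - 4) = t*(t - 2)*(t + 2)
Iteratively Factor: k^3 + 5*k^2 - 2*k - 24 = (k + 3)*(k^2 + 2*k - 8) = (k + 3)*(k + 4)*(k - 2)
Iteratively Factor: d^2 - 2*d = (d - 2)*(d)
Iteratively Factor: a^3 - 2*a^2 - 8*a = (a - 4)*(a^2 + 2*a) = a*(a - 4)*(a + 2)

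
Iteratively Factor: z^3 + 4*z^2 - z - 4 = (z + 1)*(z^2 + 3*z - 4) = (z - 1)*(z + 1)*(z + 4)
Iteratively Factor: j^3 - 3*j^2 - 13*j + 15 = (j - 5)*(j^2 + 2*j - 3) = (j - 5)*(j - 1)*(j + 3)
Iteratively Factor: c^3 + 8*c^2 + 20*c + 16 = (c + 2)*(c^2 + 6*c + 8) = (c + 2)*(c + 4)*(c + 2)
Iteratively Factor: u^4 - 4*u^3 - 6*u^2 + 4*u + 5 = (u + 1)*(u^3 - 5*u^2 - u + 5) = (u - 1)*(u + 1)*(u^2 - 4*u - 5) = (u - 1)*(u + 1)^2*(u - 5)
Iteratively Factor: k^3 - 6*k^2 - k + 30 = (k + 2)*(k^2 - 8*k + 15) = (k - 5)*(k + 2)*(k - 3)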